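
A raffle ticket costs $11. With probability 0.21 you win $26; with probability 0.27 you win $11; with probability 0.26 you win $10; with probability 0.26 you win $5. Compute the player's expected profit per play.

1.33

E[payout] = 26·0.21 + 11·0.27 + 10·0.26 + 5·0.26
 = 5.46 + 2.97 + 2.6 + 1.3
 = 12.33
Net = 12.33 - 11 = 1.33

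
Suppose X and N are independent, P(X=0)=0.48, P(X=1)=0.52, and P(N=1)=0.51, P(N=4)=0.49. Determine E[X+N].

2.99

E[X+N] = Σ_x Σ_n (x+n) · P(X=x)P(N=n)
 = 1·0.2448 + 4·0.2352 + 2·0.2652 + 5·0.2548
 = 0.2448 + 0.9408 + 0.5304 + 1.274
 = 2.99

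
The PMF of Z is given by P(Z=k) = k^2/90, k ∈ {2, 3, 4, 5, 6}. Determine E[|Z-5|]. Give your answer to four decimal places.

E[|Z-5|] = Σ |z-5|·P(Z=z)
 = 3·2/45 + 2·1/10 + 1·8/45 + 0·5/18 + 1·2/5
 = 2/15 + 1/5 + 8/45 + 0 + 2/5
 = 41/45

0.9111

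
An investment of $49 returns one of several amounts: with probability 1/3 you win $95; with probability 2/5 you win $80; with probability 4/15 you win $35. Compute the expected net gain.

E[payout] = 95·1/3 + 80·2/5 + 35·4/15
 = 95/3 + 32 + 28/3
 = 73
Net = 73 - 49 = 24

24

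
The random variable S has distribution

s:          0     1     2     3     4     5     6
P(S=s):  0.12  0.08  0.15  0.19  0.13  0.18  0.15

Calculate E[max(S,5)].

E[max(S,5)] = Σ max(s,5)·P(S=s)
 = 5·0.12 + 5·0.08 + 5·0.15 + 5·0.19 + 5·0.13 + 5·0.18 + 6·0.15
 = 0.6 + 0.4 + 0.75 + 0.95 + 0.65 + 0.9 + 0.9
 = 5.15

5.15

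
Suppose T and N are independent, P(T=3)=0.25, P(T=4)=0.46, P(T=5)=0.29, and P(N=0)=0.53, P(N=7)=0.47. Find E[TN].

E[TN] = Σ_t Σ_n tn · P(T=t)P(N=n)
 = 0·0.1325 + 21·0.1175 + 0·0.2438 + 28·0.2162 + 0·0.1537 + 35·0.1363
 = 0 + 2.4675 + 0 + 6.0536 + 0 + 4.7705
 = 13.2916

13.2916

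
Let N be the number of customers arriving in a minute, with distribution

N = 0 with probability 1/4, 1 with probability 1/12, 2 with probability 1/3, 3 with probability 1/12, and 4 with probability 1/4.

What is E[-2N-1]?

-5

E[-2N-1] = Σ (-2n-1)·P(N=n)
 = (-1)·1/4 + (-3)·1/12 + (-5)·1/3 + (-7)·1/12 + (-9)·1/4
 = (-1/4) + (-1/4) + (-5/3) + (-7/12) + (-9/4)
 = -5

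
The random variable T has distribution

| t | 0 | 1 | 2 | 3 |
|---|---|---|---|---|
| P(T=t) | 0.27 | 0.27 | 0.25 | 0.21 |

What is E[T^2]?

3.16

E[T^2] = Σ t^2·P(T=t)
 = 0·0.27 + 1·0.27 + 4·0.25 + 9·0.21
 = 0 + 0.27 + 1 + 1.89
 = 3.16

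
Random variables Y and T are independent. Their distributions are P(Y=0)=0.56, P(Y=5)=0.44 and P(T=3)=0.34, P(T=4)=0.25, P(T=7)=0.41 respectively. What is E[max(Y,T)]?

E[max(Y,T)] = Σ_y Σ_t max(y,t) · P(Y=y)P(T=t)
 = 3·0.1904 + 4·0.14 + 7·0.2296 + 5·0.1496 + 5·0.11 + 7·0.1804
 = 0.5712 + 0.56 + 1.6072 + 0.748 + 0.55 + 1.2628
 = 5.2992

5.2992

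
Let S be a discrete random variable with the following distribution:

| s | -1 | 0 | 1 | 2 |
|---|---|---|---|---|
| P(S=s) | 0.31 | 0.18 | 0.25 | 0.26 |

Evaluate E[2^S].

1.875

E[2^S] = Σ 2^s·P(S=s)
 = 0.5·0.31 + 1·0.18 + 2·0.25 + 4·0.26
 = 0.155 + 0.18 + 0.5 + 1.04
 = 1.875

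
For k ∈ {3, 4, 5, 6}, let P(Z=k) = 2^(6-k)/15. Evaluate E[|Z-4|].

0.8

E[|Z-4|] = Σ |z-4|·P(Z=z)
 = 1·8/15 + 0·4/15 + 1·2/15 + 2·1/15
 = 8/15 + 0 + 2/15 + 2/15
 = 4/5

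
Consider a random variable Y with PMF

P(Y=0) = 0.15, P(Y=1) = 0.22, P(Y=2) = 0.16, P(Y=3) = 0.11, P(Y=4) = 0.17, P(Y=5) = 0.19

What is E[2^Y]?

E[2^Y] = Σ 2^y·P(Y=y)
 = 1·0.15 + 2·0.22 + 4·0.16 + 8·0.11 + 16·0.17 + 32·0.19
 = 0.15 + 0.44 + 0.64 + 0.88 + 2.72 + 6.08
 = 10.91

10.91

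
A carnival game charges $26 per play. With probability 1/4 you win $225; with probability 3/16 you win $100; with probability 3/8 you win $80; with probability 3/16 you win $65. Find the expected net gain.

91.1875

E[payout] = 225·1/4 + 100·3/16 + 80·3/8 + 65·3/16
 = 225/4 + 75/4 + 30 + 195/16
 = 1875/16
Net = 1875/16 - 26 = 1459/16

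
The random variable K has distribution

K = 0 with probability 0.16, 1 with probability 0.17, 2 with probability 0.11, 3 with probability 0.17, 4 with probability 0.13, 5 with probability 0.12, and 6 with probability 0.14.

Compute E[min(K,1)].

0.84

E[min(K,1)] = Σ min(k,1)·P(K=k)
 = 0·0.16 + 1·0.17 + 1·0.11 + 1·0.17 + 1·0.13 + 1·0.12 + 1·0.14
 = 0 + 0.17 + 0.11 + 0.17 + 0.13 + 0.12 + 0.14
 = 0.84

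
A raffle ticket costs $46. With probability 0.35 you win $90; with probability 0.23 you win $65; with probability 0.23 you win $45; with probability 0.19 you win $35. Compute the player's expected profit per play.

E[payout] = 90·0.35 + 65·0.23 + 45·0.23 + 35·0.19
 = 31.5 + 14.95 + 10.35 + 6.65
 = 63.45
Net = 63.45 - 46 = 17.45

17.45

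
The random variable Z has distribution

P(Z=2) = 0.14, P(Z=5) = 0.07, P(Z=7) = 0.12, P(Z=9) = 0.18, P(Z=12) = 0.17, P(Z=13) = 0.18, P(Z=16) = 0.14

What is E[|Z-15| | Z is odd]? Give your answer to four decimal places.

P(Z is odd) = 0.07 + 0.12 + 0.18 + 0.18 = 0.55.
E[|Z-15| | Z is odd] = [10·0.07 + 8·0.12 + 6·0.18 + 2·0.18] / 0.55
 = 3.1 / 0.55
 = 62/11

5.6364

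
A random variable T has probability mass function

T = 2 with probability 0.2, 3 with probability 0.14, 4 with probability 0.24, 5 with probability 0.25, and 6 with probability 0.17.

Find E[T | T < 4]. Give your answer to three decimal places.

2.412

P(T < 4) = 0.2 + 0.14 = 0.34.
E[T | T < 4] = [2·0.2 + 3·0.14] / 0.34
 = 0.82 / 0.34
 = 41/17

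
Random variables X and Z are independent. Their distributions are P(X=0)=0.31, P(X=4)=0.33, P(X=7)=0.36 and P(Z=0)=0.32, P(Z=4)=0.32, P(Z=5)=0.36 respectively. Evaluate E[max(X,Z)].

E[max(X,Z)] = Σ_x Σ_z max(x,z) · P(X=x)P(Z=z)
 = 0·0.0992 + 4·0.0992 + 5·0.1116 + 4·0.1056 + 4·0.1056 + 5·0.1188 + 7·0.1152 + 7·0.1152 + 7·0.1296
 = 0 + 0.3968 + 0.558 + 0.4224 + 0.4224 + 0.594 + 0.8064 + 0.8064 + 0.9072
 = 4.9136

4.9136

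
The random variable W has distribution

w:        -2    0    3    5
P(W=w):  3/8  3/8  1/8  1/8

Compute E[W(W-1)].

5.5

E[W(W-1)] = Σ w(w-1)·P(W=w)
 = 6·3/8 + 0·3/8 + 6·1/8 + 20·1/8
 = 9/4 + 0 + 3/4 + 5/2
 = 11/2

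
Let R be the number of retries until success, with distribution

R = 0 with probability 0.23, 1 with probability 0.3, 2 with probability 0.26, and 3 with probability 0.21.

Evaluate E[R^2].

E[R^2] = Σ r^2·P(R=r)
 = 0·0.23 + 1·0.3 + 4·0.26 + 9·0.21
 = 0 + 0.3 + 1.04 + 1.89
 = 3.23

3.23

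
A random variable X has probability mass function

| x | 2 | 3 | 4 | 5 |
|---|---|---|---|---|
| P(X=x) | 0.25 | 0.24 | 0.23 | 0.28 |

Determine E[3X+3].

13.62

E[3X+3] = Σ (3x+3)·P(X=x)
 = 9·0.25 + 12·0.24 + 15·0.23 + 18·0.28
 = 2.25 + 2.88 + 3.45 + 5.04
 = 13.62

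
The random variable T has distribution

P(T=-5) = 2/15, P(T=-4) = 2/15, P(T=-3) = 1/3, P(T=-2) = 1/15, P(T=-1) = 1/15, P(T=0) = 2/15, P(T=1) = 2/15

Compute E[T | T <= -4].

-4.5

P(T <= -4) = 2/15 + 2/15 = 4/15.
E[T | T <= -4] = [(-5)·2/15 + (-4)·2/15] / (4/15)
 = -6/5 / (4/15)
 = -9/2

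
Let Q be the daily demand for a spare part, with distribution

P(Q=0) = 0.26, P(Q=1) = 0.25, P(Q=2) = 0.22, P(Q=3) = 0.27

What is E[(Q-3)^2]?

3.56

E[(Q-3)^2] = Σ (q-3)^2·P(Q=q)
 = 9·0.26 + 4·0.25 + 1·0.22 + 0·0.27
 = 2.34 + 1 + 0.22 + 0
 = 3.56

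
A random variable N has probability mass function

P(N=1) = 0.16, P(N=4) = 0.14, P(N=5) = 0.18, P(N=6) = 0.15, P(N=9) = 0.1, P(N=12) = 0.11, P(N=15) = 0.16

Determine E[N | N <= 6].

P(N <= 6) = 0.16 + 0.14 + 0.18 + 0.15 = 0.63.
E[N | N <= 6] = [1·0.16 + 4·0.14 + 5·0.18 + 6·0.15] / 0.63
 = 2.52 / 0.63
 = 4

4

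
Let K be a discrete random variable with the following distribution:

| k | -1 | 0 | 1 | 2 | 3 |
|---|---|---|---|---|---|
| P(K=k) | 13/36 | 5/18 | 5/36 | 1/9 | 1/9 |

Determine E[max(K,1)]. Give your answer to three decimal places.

E[max(K,1)] = Σ max(k,1)·P(K=k)
 = 1·13/36 + 1·5/18 + 1·5/36 + 2·1/9 + 3·1/9
 = 13/36 + 5/18 + 5/36 + 2/9 + 1/3
 = 4/3

1.333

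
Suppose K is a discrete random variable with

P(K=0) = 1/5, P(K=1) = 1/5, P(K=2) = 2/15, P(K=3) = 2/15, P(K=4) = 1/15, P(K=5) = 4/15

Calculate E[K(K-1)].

7.2

E[K(K-1)] = Σ k(k-1)·P(K=k)
 = 0·1/5 + 0·1/5 + 2·2/15 + 6·2/15 + 12·1/15 + 20·4/15
 = 0 + 0 + 4/15 + 4/5 + 4/5 + 16/3
 = 36/5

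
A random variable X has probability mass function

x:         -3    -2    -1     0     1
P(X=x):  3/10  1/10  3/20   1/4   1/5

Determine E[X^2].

E[X^2] = Σ x^2·P(X=x)
 = 9·3/10 + 4·1/10 + 1·3/20 + 0·1/4 + 1·1/5
 = 27/10 + 2/5 + 3/20 + 0 + 1/5
 = 69/20

3.45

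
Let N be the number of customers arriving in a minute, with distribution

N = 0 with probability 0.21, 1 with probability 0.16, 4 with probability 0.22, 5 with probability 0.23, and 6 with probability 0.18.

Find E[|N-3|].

E[|N-3|] = Σ |n-3|·P(N=n)
 = 3·0.21 + 2·0.16 + 1·0.22 + 2·0.23 + 3·0.18
 = 0.63 + 0.32 + 0.22 + 0.46 + 0.54
 = 2.17

2.17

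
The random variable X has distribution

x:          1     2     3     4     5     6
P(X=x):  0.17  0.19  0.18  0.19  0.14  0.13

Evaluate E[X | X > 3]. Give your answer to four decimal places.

P(X > 3) = 0.19 + 0.14 + 0.13 = 0.46.
E[X | X > 3] = [4·0.19 + 5·0.14 + 6·0.13] / 0.46
 = 2.24 / 0.46
 = 112/23

4.8696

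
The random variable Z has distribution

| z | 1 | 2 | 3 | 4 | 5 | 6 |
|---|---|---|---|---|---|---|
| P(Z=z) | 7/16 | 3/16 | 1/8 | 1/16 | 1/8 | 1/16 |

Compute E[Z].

E[Z] = Σ z·P(Z=z)
 = 1·7/16 + 2·3/16 + 3·1/8 + 4·1/16 + 5·1/8 + 6·1/16
 = 7/16 + 3/8 + 3/8 + 1/4 + 5/8 + 3/8
 = 39/16

2.4375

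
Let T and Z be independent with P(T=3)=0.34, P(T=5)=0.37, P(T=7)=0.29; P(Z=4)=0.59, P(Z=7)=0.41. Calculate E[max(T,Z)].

E[max(T,Z)] = Σ_t Σ_z max(t,z) · P(T=t)P(Z=z)
 = 4·0.2006 + 7·0.1394 + 5·0.2183 + 7·0.1517 + 7·0.1711 + 7·0.1189
 = 0.8024 + 0.9758 + 1.0915 + 1.0619 + 1.1977 + 0.8323
 = 5.9616

5.9616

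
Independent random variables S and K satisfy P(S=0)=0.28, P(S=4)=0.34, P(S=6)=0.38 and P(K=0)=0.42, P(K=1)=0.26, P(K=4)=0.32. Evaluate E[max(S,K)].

E[max(S,K)] = Σ_s Σ_k max(s,k) · P(S=s)P(K=k)
 = 0·0.1176 + 1·0.0728 + 4·0.0896 + 4·0.1428 + 4·0.0884 + 4·0.1088 + 6·0.1596 + 6·0.0988 + 6·0.1216
 = 0 + 0.0728 + 0.3584 + 0.5712 + 0.3536 + 0.4352 + 0.9576 + 0.5928 + 0.7296
 = 4.0712

4.0712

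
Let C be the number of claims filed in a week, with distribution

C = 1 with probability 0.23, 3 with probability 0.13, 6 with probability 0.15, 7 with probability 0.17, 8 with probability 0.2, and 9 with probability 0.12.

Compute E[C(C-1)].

32.26

E[C(C-1)] = Σ c(c-1)·P(C=c)
 = 0·0.23 + 6·0.13 + 30·0.15 + 42·0.17 + 56·0.2 + 72·0.12
 = 0 + 0.78 + 4.5 + 7.14 + 11.2 + 8.64
 = 32.26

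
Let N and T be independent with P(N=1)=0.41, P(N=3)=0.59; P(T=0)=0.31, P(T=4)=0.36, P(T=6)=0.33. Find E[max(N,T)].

E[max(N,T)] = Σ_n Σ_t max(n,t) · P(N=n)P(T=t)
 = 1·0.1271 + 4·0.1476 + 6·0.1353 + 3·0.1829 + 4·0.2124 + 6·0.1947
 = 0.1271 + 0.5904 + 0.8118 + 0.5487 + 0.8496 + 1.1682
 = 4.0958

4.0958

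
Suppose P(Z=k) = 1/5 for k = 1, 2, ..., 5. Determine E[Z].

E[Z] = Σ z·P(Z=z)
 = 1·1/5 + 2·1/5 + 3·1/5 + 4·1/5 + 5·1/5
 = 1/5 + 2/5 + 3/5 + 4/5 + 1
 = 3

3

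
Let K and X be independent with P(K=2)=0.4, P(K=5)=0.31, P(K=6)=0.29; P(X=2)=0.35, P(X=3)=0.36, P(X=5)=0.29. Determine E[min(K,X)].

2.738

E[min(K,X)] = Σ_k Σ_x min(k,x) · P(K=k)P(X=x)
 = 2·0.14 + 2·0.144 + 2·0.116 + 2·0.1085 + 3·0.1116 + 5·0.0899 + 2·0.1015 + 3·0.1044 + 5·0.0841
 = 0.28 + 0.288 + 0.232 + 0.217 + 0.3348 + 0.4495 + 0.203 + 0.3132 + 0.4205
 = 2.738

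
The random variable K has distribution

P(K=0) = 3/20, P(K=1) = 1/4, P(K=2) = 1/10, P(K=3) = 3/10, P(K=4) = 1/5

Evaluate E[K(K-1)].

E[K(K-1)] = Σ k(k-1)·P(K=k)
 = 0·3/20 + 0·1/4 + 2·1/10 + 6·3/10 + 12·1/5
 = 0 + 0 + 1/5 + 9/5 + 12/5
 = 22/5

4.4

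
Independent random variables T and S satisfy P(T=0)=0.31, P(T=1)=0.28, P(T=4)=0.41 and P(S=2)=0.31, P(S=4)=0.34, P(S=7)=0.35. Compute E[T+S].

6.35

E[T+S] = Σ_t Σ_s (t+s) · P(T=t)P(S=s)
 = 2·0.0961 + 4·0.1054 + 7·0.1085 + 3·0.0868 + 5·0.0952 + 8·0.098 + 6·0.1271 + 8·0.1394 + 11·0.1435
 = 0.1922 + 0.4216 + 0.7595 + 0.2604 + 0.476 + 0.784 + 0.7626 + 1.1152 + 1.5785
 = 6.35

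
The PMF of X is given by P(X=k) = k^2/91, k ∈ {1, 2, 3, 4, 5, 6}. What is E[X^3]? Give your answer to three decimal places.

E[X^3] = Σ x^3·P(X=x)
 = 1·1/91 + 8·4/91 + 27·9/91 + 64·16/91 + 125·25/91 + 216·36/91
 = 1/91 + 32/91 + 243/91 + 1024/91 + 3125/91 + 7776/91
 = 1743/13

134.077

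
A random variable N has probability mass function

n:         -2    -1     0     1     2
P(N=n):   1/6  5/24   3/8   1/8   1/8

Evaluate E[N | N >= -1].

0.2

P(N >= -1) = 5/24 + 3/8 + 1/8 + 1/8 = 5/6.
E[N | N >= -1] = [(-1)·5/24 + 0·3/8 + 1·1/8 + 2·1/8] / (5/6)
 = 1/6 / (5/6)
 = 1/5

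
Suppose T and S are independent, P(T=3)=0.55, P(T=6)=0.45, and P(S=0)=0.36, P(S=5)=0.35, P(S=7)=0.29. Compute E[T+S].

8.13

E[T+S] = Σ_t Σ_s (t+s) · P(T=t)P(S=s)
 = 3·0.198 + 8·0.1925 + 10·0.1595 + 6·0.162 + 11·0.1575 + 13·0.1305
 = 0.594 + 1.54 + 1.595 + 0.972 + 1.7325 + 1.6965
 = 8.13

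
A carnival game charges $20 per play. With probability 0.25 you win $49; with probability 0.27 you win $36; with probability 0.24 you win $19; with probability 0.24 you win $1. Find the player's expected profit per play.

E[payout] = 49·0.25 + 36·0.27 + 19·0.24 + 1·0.24
 = 12.25 + 9.72 + 4.56 + 0.24
 = 26.77
Net = 26.77 - 20 = 6.77

6.77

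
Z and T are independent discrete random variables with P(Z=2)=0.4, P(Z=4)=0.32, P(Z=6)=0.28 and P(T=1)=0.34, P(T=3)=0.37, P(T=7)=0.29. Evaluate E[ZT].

13.0848

E[ZT] = Σ_z Σ_t zt · P(Z=z)P(T=t)
 = 2·0.136 + 6·0.148 + 14·0.116 + 4·0.1088 + 12·0.1184 + 28·0.0928 + 6·0.0952 + 18·0.1036 + 42·0.0812
 = 0.272 + 0.888 + 1.624 + 0.4352 + 1.4208 + 2.5984 + 0.5712 + 1.8648 + 3.4104
 = 13.0848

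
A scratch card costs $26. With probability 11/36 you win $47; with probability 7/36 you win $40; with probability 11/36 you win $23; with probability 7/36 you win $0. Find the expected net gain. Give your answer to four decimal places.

3.1667

E[payout] = 47·11/36 + 40·7/36 + 23·11/36 + 0·7/36
 = 517/36 + 70/9 + 253/36 + 0
 = 175/6
Net = 175/6 - 26 = 19/6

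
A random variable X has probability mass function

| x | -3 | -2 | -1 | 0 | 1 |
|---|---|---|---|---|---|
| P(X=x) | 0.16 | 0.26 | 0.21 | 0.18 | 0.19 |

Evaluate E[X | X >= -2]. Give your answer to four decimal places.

P(X >= -2) = 0.26 + 0.21 + 0.18 + 0.19 = 0.84.
E[X | X >= -2] = [(-2)·0.26 + (-1)·0.21 + 0·0.18 + 1·0.19] / 0.84
 = -0.54 / 0.84
 = -9/14

-0.6429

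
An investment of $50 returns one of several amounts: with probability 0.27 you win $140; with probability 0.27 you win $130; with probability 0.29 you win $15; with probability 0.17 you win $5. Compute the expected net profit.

E[payout] = 140·0.27 + 130·0.27 + 15·0.29 + 5·0.17
 = 37.8 + 35.1 + 4.35 + 0.85
 = 78.1
Net = 78.1 - 50 = 28.1

28.1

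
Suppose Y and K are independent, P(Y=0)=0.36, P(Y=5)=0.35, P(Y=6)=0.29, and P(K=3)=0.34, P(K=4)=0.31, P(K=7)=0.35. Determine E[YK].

16.4379

E[YK] = Σ_y Σ_k yk · P(Y=y)P(K=k)
 = 0·0.1224 + 0·0.1116 + 0·0.126 + 15·0.119 + 20·0.1085 + 35·0.1225 + 18·0.0986 + 24·0.0899 + 42·0.1015
 = 0 + 0 + 0 + 1.785 + 2.17 + 4.2875 + 1.7748 + 2.1576 + 4.263
 = 16.4379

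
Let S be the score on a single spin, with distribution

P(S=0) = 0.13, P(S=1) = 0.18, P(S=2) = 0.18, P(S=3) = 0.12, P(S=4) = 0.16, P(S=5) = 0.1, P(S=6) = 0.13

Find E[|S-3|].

E[|S-3|] = Σ |s-3|·P(S=s)
 = 3·0.13 + 2·0.18 + 1·0.18 + 0·0.12 + 1·0.16 + 2·0.1 + 3·0.13
 = 0.39 + 0.36 + 0.18 + 0 + 0.16 + 0.2 + 0.39
 = 1.68

1.68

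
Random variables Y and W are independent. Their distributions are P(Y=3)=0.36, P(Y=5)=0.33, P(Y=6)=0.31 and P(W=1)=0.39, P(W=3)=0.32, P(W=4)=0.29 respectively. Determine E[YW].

E[YW] = Σ_y Σ_w yw · P(Y=y)P(W=w)
 = 3·0.1404 + 9·0.1152 + 12·0.1044 + 5·0.1287 + 15·0.1056 + 20·0.0957 + 6·0.1209 + 18·0.0992 + 24·0.0899
 = 0.4212 + 1.0368 + 1.2528 + 0.6435 + 1.584 + 1.914 + 0.7254 + 1.7856 + 2.1576
 = 11.5209

11.5209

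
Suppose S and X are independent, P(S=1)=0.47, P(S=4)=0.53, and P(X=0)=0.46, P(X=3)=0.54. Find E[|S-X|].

E[|S-X|] = Σ_s Σ_x |s-x| · P(S=s)P(X=x)
 = 1·0.2162 + 2·0.2538 + 4·0.2438 + 1·0.2862
 = 0.2162 + 0.5076 + 0.9752 + 0.2862
 = 1.9852

1.9852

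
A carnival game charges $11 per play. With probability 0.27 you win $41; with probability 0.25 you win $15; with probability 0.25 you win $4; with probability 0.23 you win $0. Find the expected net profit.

4.82

E[payout] = 41·0.27 + 15·0.25 + 4·0.25 + 0·0.23
 = 11.07 + 3.75 + 1 + 0
 = 15.82
Net = 15.82 - 11 = 4.82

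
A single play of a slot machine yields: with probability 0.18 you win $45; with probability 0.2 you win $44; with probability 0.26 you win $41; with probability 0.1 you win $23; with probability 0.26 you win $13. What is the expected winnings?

E[payout] = 45·0.18 + 44·0.2 + 41·0.26 + 23·0.1 + 13·0.26
 = 8.1 + 8.8 + 10.66 + 2.3 + 3.38
 = 33.24

33.24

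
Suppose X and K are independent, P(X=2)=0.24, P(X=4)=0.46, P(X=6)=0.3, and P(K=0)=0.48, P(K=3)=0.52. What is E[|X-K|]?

E[|X-K|] = Σ_x Σ_k |x-k| · P(X=x)P(K=k)
 = 2·0.1152 + 1·0.1248 + 4·0.2208 + 1·0.2392 + 6·0.144 + 3·0.156
 = 0.2304 + 0.1248 + 0.8832 + 0.2392 + 0.864 + 0.468
 = 2.8096

2.8096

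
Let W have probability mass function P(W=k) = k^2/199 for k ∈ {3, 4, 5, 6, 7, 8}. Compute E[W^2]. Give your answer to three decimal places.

43.995

E[W^2] = Σ w^2·P(W=w)
 = 9·9/199 + 16·16/199 + 25·25/199 + 36·36/199 + 49·49/199 + 64·64/199
 = 81/199 + 256/199 + 625/199 + 1296/199 + 2401/199 + 4096/199
 = 8755/199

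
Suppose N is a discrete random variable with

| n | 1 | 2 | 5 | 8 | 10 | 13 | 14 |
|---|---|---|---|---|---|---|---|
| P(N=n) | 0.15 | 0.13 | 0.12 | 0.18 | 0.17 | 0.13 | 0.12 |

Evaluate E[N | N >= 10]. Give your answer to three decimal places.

12.071

P(N >= 10) = 0.17 + 0.13 + 0.12 = 0.42.
E[N | N >= 10] = [10·0.17 + 13·0.13 + 14·0.12] / 0.42
 = 5.07 / 0.42
 = 169/14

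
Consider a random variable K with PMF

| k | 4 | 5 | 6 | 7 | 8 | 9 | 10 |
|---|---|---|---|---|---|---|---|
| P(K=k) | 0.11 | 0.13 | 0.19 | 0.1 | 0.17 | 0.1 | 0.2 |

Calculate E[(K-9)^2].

7.31

E[(K-9)^2] = Σ (k-9)^2·P(K=k)
 = 25·0.11 + 16·0.13 + 9·0.19 + 4·0.1 + 1·0.17 + 0·0.1 + 1·0.2
 = 2.75 + 2.08 + 1.71 + 0.4 + 0.17 + 0 + 0.2
 = 7.31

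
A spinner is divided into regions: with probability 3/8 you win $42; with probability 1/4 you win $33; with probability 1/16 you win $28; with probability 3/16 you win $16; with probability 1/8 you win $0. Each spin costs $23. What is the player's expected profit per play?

5.75

E[payout] = 42·3/8 + 33·1/4 + 28·1/16 + 16·3/16 + 0·1/8
 = 63/4 + 33/4 + 7/4 + 3 + 0
 = 115/4
Net = 115/4 - 23 = 23/4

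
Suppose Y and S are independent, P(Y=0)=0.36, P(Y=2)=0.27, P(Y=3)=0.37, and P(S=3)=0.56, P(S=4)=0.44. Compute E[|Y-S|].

1.79

E[|Y-S|] = Σ_y Σ_s |y-s| · P(Y=y)P(S=s)
 = 3·0.2016 + 4·0.1584 + 1·0.1512 + 2·0.1188 + 0·0.2072 + 1·0.1628
 = 0.6048 + 0.6336 + 0.1512 + 0.2376 + 0 + 0.1628
 = 1.79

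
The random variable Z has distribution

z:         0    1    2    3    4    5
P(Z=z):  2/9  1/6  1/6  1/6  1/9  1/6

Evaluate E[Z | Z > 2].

P(Z > 2) = 1/6 + 1/9 + 1/6 = 4/9.
E[Z | Z > 2] = [3·1/6 + 4·1/9 + 5·1/6] / (4/9)
 = 16/9 / (4/9)
 = 4

4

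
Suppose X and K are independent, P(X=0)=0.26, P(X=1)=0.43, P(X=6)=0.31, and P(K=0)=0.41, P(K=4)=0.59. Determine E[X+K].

E[X+K] = Σ_x Σ_k (x+k) · P(X=x)P(K=k)
 = 0·0.1066 + 4·0.1534 + 1·0.1763 + 5·0.2537 + 6·0.1271 + 10·0.1829
 = 0 + 0.6136 + 0.1763 + 1.2685 + 0.7626 + 1.829
 = 4.65

4.65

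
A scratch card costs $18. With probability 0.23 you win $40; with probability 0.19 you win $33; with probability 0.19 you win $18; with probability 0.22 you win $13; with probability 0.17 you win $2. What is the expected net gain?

E[payout] = 40·0.23 + 33·0.19 + 18·0.19 + 13·0.22 + 2·0.17
 = 9.2 + 6.27 + 3.42 + 2.86 + 0.34
 = 22.09
Net = 22.09 - 18 = 4.09

4.09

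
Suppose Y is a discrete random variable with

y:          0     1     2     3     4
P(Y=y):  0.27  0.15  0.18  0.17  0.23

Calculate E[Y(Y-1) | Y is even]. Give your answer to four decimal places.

4.5882

P(Y is even) = 0.27 + 0.18 + 0.23 = 0.68.
E[Y(Y-1) | Y is even] = [0·0.27 + 2·0.18 + 12·0.23] / 0.68
 = 3.12 / 0.68
 = 78/17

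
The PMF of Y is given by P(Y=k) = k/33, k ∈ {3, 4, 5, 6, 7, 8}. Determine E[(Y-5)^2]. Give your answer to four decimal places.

3.6970

E[(Y-5)^2] = Σ (y-5)^2·P(Y=y)
 = 4·1/11 + 1·4/33 + 0·5/33 + 1·2/11 + 4·7/33 + 9·8/33
 = 4/11 + 4/33 + 0 + 2/11 + 28/33 + 24/11
 = 122/33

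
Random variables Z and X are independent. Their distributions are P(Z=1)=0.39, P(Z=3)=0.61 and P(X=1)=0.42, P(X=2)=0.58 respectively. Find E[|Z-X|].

E[|Z-X|] = Σ_z Σ_x |z-x| · P(Z=z)P(X=x)
 = 0·0.1638 + 1·0.2262 + 2·0.2562 + 1·0.3538
 = 0 + 0.2262 + 0.5124 + 0.3538
 = 1.0924

1.0924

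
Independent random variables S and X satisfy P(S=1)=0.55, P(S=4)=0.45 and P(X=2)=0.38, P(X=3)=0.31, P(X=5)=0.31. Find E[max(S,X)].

3.7215

E[max(S,X)] = Σ_s Σ_x max(s,x) · P(S=s)P(X=x)
 = 2·0.209 + 3·0.1705 + 5·0.1705 + 4·0.171 + 4·0.1395 + 5·0.1395
 = 0.418 + 0.5115 + 0.8525 + 0.684 + 0.558 + 0.6975
 = 3.7215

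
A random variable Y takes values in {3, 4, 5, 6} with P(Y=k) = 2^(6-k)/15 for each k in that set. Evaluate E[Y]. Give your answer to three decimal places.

3.733

E[Y] = Σ y·P(Y=y)
 = 3·8/15 + 4·4/15 + 5·2/15 + 6·1/15
 = 8/5 + 16/15 + 2/3 + 2/5
 = 56/15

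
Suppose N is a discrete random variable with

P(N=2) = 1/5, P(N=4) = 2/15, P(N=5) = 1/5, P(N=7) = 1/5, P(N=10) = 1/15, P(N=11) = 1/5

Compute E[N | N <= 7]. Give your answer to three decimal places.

4.545

P(N <= 7) = 1/5 + 2/15 + 1/5 + 1/5 = 11/15.
E[N | N <= 7] = [2·1/5 + 4·2/15 + 5·1/5 + 7·1/5] / (11/15)
 = 10/3 / (11/15)
 = 50/11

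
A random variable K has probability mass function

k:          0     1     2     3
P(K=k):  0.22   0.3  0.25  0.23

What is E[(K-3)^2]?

3.43

E[(K-3)^2] = Σ (k-3)^2·P(K=k)
 = 9·0.22 + 4·0.3 + 1·0.25 + 0·0.23
 = 1.98 + 1.2 + 0.25 + 0
 = 3.43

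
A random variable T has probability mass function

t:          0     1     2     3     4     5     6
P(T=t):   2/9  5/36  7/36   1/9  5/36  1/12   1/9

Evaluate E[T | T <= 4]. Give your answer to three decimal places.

P(T <= 4) = 2/9 + 5/36 + 7/36 + 1/9 + 5/36 = 29/36.
E[T | T <= 4] = [0·2/9 + 1·5/36 + 2·7/36 + 3·1/9 + 4·5/36] / (29/36)
 = 17/12 / (29/36)
 = 51/29

1.759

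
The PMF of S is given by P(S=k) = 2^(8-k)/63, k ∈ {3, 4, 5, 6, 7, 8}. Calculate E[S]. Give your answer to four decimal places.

E[S] = Σ s·P(S=s)
 = 3·32/63 + 4·16/63 + 5·8/63 + 6·4/63 + 7·2/63 + 8·1/63
 = 32/21 + 64/63 + 40/63 + 8/21 + 2/9 + 8/63
 = 82/21

3.9048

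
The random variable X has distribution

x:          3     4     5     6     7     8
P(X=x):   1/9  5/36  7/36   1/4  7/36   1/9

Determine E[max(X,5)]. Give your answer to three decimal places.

5.972

E[max(X,5)] = Σ max(x,5)·P(X=x)
 = 5·1/9 + 5·5/36 + 5·7/36 + 6·1/4 + 7·7/36 + 8·1/9
 = 5/9 + 25/36 + 35/36 + 3/2 + 49/36 + 8/9
 = 215/36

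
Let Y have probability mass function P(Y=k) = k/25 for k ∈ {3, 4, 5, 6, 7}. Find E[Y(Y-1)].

E[Y(Y-1)] = Σ y(y-1)·P(Y=y)
 = 6·3/25 + 12·4/25 + 20·1/5 + 30·6/25 + 42·7/25
 = 18/25 + 48/25 + 4 + 36/5 + 294/25
 = 128/5

25.6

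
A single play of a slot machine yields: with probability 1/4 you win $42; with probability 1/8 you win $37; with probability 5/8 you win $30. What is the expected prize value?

E[payout] = 42·1/4 + 37·1/8 + 30·5/8
 = 21/2 + 37/8 + 75/4
 = 271/8

33.875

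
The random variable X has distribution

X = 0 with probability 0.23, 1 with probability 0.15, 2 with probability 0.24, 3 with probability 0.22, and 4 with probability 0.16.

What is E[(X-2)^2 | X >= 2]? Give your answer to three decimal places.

1.387

P(X >= 2) = 0.24 + 0.22 + 0.16 = 0.62.
E[(X-2)^2 | X >= 2] = [0·0.24 + 1·0.22 + 4·0.16] / 0.62
 = 0.86 / 0.62
 = 43/31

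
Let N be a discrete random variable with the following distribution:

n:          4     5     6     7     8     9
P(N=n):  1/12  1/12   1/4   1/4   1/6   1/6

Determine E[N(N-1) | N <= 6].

P(N <= 6) = 1/12 + 1/12 + 1/4 = 5/12.
E[N(N-1) | N <= 6] = [12·1/12 + 20·1/12 + 30·1/4] / (5/12)
 = 61/6 / (5/12)
 = 122/5

24.4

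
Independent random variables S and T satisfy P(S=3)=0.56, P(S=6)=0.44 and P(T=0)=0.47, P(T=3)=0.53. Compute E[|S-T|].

2.73

E[|S-T|] = Σ_s Σ_t |s-t| · P(S=s)P(T=t)
 = 3·0.2632 + 0·0.2968 + 6·0.2068 + 3·0.2332
 = 0.7896 + 0 + 1.2408 + 0.6996
 = 2.73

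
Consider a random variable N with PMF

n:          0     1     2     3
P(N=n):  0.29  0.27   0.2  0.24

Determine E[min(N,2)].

1.15

E[min(N,2)] = Σ min(n,2)·P(N=n)
 = 0·0.29 + 1·0.27 + 2·0.2 + 2·0.24
 = 0 + 0.27 + 0.4 + 0.48
 = 1.15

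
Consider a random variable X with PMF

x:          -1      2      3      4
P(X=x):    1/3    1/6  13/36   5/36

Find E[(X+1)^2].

10.75

E[(X+1)^2] = Σ (x+1)^2·P(X=x)
 = 0·1/3 + 9·1/6 + 16·13/36 + 25·5/36
 = 0 + 3/2 + 52/9 + 125/36
 = 43/4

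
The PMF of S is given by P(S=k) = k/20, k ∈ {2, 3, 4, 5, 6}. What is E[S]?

E[S] = Σ s·P(S=s)
 = 2·1/10 + 3·3/20 + 4·1/5 + 5·1/4 + 6·3/10
 = 1/5 + 9/20 + 4/5 + 5/4 + 9/5
 = 9/2

4.5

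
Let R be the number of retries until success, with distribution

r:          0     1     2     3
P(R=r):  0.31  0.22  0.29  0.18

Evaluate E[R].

1.34

E[R] = Σ r·P(R=r)
 = 0·0.31 + 1·0.22 + 2·0.29 + 3·0.18
 = 0 + 0.22 + 0.58 + 0.54
 = 1.34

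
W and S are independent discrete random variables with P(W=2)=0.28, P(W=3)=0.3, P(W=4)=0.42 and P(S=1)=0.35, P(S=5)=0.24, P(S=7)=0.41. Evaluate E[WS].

13.8788

E[WS] = Σ_w Σ_s ws · P(W=w)P(S=s)
 = 2·0.098 + 10·0.0672 + 14·0.1148 + 3·0.105 + 15·0.072 + 21·0.123 + 4·0.147 + 20·0.1008 + 28·0.1722
 = 0.196 + 0.672 + 1.6072 + 0.315 + 1.08 + 2.583 + 0.588 + 2.016 + 4.8216
 = 13.8788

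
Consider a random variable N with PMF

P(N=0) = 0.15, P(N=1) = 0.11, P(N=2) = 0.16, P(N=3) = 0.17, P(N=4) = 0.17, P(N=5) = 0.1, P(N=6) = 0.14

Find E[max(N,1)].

E[max(N,1)] = Σ max(n,1)·P(N=n)
 = 1·0.15 + 1·0.11 + 2·0.16 + 3·0.17 + 4·0.17 + 5·0.1 + 6·0.14
 = 0.15 + 0.11 + 0.32 + 0.51 + 0.68 + 0.5 + 0.84
 = 3.11

3.11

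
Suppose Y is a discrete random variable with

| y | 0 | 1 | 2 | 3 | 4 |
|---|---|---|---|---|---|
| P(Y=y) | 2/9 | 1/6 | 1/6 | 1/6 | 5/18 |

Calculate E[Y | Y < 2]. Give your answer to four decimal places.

P(Y < 2) = 2/9 + 1/6 = 7/18.
E[Y | Y < 2] = [0·2/9 + 1·1/6] / (7/18)
 = 1/6 / (7/18)
 = 3/7

0.4286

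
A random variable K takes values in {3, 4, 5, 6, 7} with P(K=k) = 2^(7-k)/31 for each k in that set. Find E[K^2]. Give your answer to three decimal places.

E[K^2] = Σ k^2·P(K=k)
 = 9·16/31 + 16·8/31 + 25·4/31 + 36·2/31 + 49·1/31
 = 144/31 + 128/31 + 100/31 + 72/31 + 49/31
 = 493/31

15.903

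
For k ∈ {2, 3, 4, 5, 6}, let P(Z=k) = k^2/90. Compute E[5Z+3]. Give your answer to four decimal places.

27.4444

E[5Z+3] = Σ (5z+3)·P(Z=z)
 = 13·2/45 + 18·1/10 + 23·8/45 + 28·5/18 + 33·2/5
 = 26/45 + 9/5 + 184/45 + 70/9 + 66/5
 = 247/9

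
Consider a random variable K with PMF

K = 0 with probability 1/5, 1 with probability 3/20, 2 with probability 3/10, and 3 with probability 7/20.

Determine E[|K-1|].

E[|K-1|] = Σ |k-1|·P(K=k)
 = 1·1/5 + 0·3/20 + 1·3/10 + 2·7/20
 = 1/5 + 0 + 3/10 + 7/10
 = 6/5

1.2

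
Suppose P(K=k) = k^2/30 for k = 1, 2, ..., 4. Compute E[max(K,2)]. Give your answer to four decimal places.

3.3667

E[max(K,2)] = Σ max(k,2)·P(K=k)
 = 2·1/30 + 2·2/15 + 3·3/10 + 4·8/15
 = 1/15 + 4/15 + 9/10 + 32/15
 = 101/30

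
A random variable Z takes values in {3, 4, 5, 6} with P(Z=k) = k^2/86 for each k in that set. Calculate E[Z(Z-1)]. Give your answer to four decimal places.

E[Z(Z-1)] = Σ z(z-1)·P(Z=z)
 = 6·9/86 + 12·8/43 + 20·25/86 + 30·18/43
 = 27/43 + 96/43 + 250/43 + 540/43
 = 913/43

21.2326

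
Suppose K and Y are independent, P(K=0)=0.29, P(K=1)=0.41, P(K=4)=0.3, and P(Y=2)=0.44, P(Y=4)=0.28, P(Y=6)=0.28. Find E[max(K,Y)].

3.944

E[max(K,Y)] = Σ_k Σ_y max(k,y) · P(K=k)P(Y=y)
 = 2·0.1276 + 4·0.0812 + 6·0.0812 + 2·0.1804 + 4·0.1148 + 6·0.1148 + 4·0.132 + 4·0.084 + 6·0.084
 = 0.2552 + 0.3248 + 0.4872 + 0.3608 + 0.4592 + 0.6888 + 0.528 + 0.336 + 0.504
 = 3.944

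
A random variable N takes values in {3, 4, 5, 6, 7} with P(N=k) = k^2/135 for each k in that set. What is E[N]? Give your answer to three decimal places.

E[N] = Σ n·P(N=n)
 = 3·1/15 + 4·16/135 + 5·5/27 + 6·4/15 + 7·49/135
 = 1/5 + 64/135 + 25/27 + 8/5 + 343/135
 = 155/27

5.741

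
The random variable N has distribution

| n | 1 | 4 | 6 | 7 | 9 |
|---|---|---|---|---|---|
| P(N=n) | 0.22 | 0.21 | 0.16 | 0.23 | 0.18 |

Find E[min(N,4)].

3.34

E[min(N,4)] = Σ min(n,4)·P(N=n)
 = 1·0.22 + 4·0.21 + 4·0.16 + 4·0.23 + 4·0.18
 = 0.22 + 0.84 + 0.64 + 0.92 + 0.72
 = 3.34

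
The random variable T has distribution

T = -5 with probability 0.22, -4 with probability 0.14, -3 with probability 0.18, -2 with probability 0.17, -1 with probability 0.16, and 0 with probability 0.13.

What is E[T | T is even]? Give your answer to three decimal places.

P(T is even) = 0.14 + 0.17 + 0.13 = 0.44.
E[T | T is even] = [(-4)·0.14 + (-2)·0.17 + 0·0.13] / 0.44
 = -0.9 / 0.44
 = -45/22

-2.045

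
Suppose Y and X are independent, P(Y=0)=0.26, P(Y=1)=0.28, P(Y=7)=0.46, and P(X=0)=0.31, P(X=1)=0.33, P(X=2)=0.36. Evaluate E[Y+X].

E[Y+X] = Σ_y Σ_x (y+x) · P(Y=y)P(X=x)
 = 0·0.0806 + 1·0.0858 + 2·0.0936 + 1·0.0868 + 2·0.0924 + 3·0.1008 + 7·0.1426 + 8·0.1518 + 9·0.1656
 = 0 + 0.0858 + 0.1872 + 0.0868 + 0.1848 + 0.3024 + 0.9982 + 1.2144 + 1.4904
 = 4.55

4.55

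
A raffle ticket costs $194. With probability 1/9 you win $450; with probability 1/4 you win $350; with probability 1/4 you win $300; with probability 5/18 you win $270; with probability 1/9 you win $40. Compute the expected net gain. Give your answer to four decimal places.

E[payout] = 450·1/9 + 350·1/4 + 300·1/4 + 270·5/18 + 40·1/9
 = 50 + 175/2 + 75 + 75 + 40/9
 = 5255/18
Net = 5255/18 - 194 = 1763/18

97.9444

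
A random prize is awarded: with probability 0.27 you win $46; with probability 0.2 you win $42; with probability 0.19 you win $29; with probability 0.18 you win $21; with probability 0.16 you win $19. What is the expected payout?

E[payout] = 46·0.27 + 42·0.2 + 29·0.19 + 21·0.18 + 19·0.16
 = 12.42 + 8.4 + 5.51 + 3.78 + 3.04
 = 33.15

33.15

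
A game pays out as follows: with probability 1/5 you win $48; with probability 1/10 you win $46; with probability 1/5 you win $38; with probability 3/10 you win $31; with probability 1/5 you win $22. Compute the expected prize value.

35.5

E[payout] = 48·1/5 + 46·1/10 + 38·1/5 + 31·3/10 + 22·1/5
 = 48/5 + 23/5 + 38/5 + 93/10 + 22/5
 = 71/2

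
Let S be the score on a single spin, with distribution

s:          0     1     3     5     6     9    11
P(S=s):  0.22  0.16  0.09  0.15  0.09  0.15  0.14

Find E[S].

E[S] = Σ s·P(S=s)
 = 0·0.22 + 1·0.16 + 3·0.09 + 5·0.15 + 6·0.09 + 9·0.15 + 11·0.14
 = 0 + 0.16 + 0.27 + 0.75 + 0.54 + 1.35 + 1.54
 = 4.61

4.61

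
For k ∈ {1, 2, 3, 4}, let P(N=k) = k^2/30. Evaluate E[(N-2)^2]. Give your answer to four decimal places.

2.4667

E[(N-2)^2] = Σ (n-2)^2·P(N=n)
 = 1·1/30 + 0·2/15 + 1·3/10 + 4·8/15
 = 1/30 + 0 + 3/10 + 32/15
 = 37/15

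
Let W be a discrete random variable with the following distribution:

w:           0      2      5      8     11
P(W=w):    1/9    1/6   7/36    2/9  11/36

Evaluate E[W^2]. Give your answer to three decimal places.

E[W^2] = Σ w^2·P(W=w)
 = 0·1/9 + 4·1/6 + 25·7/36 + 64·2/9 + 121·11/36
 = 0 + 2/3 + 175/36 + 128/9 + 1331/36
 = 1021/18

56.722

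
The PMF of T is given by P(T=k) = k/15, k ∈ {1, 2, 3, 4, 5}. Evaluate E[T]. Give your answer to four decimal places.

E[T] = Σ t·P(T=t)
 = 1·1/15 + 2·2/15 + 3·1/5 + 4·4/15 + 5·1/3
 = 1/15 + 4/15 + 3/5 + 16/15 + 5/3
 = 11/3

3.6667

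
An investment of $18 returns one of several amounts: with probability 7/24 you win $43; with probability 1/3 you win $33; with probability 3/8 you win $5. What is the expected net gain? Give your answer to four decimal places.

E[payout] = 43·7/24 + 33·1/3 + 5·3/8
 = 301/24 + 11 + 15/8
 = 305/12
Net = 305/12 - 18 = 89/12

7.4167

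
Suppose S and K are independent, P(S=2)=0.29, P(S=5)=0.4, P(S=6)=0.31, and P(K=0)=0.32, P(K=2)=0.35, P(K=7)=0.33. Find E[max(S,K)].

5.2848

E[max(S,K)] = Σ_s Σ_k max(s,k) · P(S=s)P(K=k)
 = 2·0.0928 + 2·0.1015 + 7·0.0957 + 5·0.128 + 5·0.14 + 7·0.132 + 6·0.0992 + 6·0.1085 + 7·0.1023
 = 0.1856 + 0.203 + 0.6699 + 0.64 + 0.7 + 0.924 + 0.5952 + 0.651 + 0.7161
 = 5.2848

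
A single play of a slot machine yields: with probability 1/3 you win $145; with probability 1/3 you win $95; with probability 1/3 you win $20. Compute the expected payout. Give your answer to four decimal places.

E[payout] = 145·1/3 + 95·1/3 + 20·1/3
 = 145/3 + 95/3 + 20/3
 = 260/3

86.6667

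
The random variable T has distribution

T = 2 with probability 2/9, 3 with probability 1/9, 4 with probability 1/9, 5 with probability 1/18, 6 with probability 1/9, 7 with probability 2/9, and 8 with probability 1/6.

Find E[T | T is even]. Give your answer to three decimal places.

4.727

P(T is even) = 2/9 + 1/9 + 1/9 + 1/6 = 11/18.
E[T | T is even] = [2·2/9 + 4·1/9 + 6·1/9 + 8·1/6] / (11/18)
 = 26/9 / (11/18)
 = 52/11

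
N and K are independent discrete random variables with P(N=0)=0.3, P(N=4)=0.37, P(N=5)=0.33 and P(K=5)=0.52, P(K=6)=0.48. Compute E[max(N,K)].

E[max(N,K)] = Σ_n Σ_k max(n,k) · P(N=n)P(K=k)
 = 5·0.156 + 6·0.144 + 5·0.1924 + 6·0.1776 + 5·0.1716 + 6·0.1584
 = 0.78 + 0.864 + 0.962 + 1.0656 + 0.858 + 0.9504
 = 5.48

5.48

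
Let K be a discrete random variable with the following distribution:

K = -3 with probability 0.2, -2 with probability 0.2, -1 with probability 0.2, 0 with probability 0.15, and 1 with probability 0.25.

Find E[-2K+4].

5.9

E[-2K+4] = Σ (-2k+4)·P(K=k)
 = 10·0.2 + 8·0.2 + 6·0.2 + 4·0.15 + 2·0.25
 = 2 + 1.6 + 1.2 + 0.6 + 0.5
 = 5.9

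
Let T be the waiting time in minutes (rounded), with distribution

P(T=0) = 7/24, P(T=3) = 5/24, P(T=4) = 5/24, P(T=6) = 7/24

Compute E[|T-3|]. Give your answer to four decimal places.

1.9583

E[|T-3|] = Σ |t-3|·P(T=t)
 = 3·7/24 + 0·5/24 + 1·5/24 + 3·7/24
 = 7/8 + 0 + 5/24 + 7/8
 = 47/24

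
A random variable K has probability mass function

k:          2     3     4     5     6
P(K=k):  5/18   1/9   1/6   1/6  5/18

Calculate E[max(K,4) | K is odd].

4.6

P(K is odd) = 1/9 + 1/6 = 5/18.
E[max(K,4) | K is odd] = [4·1/9 + 5·1/6] / (5/18)
 = 23/18 / (5/18)
 = 23/5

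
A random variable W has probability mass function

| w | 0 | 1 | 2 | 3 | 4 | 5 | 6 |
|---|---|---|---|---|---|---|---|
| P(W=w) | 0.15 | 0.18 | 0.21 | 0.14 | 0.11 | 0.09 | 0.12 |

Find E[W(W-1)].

7.98

E[W(W-1)] = Σ w(w-1)·P(W=w)
 = 0·0.15 + 0·0.18 + 2·0.21 + 6·0.14 + 12·0.11 + 20·0.09 + 30·0.12
 = 0 + 0 + 0.42 + 0.84 + 1.32 + 1.8 + 3.6
 = 7.98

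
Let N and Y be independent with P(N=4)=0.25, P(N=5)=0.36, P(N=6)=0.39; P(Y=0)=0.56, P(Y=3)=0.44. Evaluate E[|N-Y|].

3.82

E[|N-Y|] = Σ_n Σ_y |n-y| · P(N=n)P(Y=y)
 = 4·0.14 + 1·0.11 + 5·0.2016 + 2·0.1584 + 6·0.2184 + 3·0.1716
 = 0.56 + 0.11 + 1.008 + 0.3168 + 1.3104 + 0.5148
 = 3.82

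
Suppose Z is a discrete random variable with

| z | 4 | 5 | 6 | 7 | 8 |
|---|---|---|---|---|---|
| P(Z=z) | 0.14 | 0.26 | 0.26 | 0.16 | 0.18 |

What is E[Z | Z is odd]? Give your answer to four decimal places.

5.7619

P(Z is odd) = 0.26 + 0.16 = 0.42.
E[Z | Z is odd] = [5·0.26 + 7·0.16] / 0.42
 = 2.42 / 0.42
 = 121/21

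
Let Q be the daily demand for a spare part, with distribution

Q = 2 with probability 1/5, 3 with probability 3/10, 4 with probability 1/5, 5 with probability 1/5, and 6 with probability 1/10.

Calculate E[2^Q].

19.2

E[2^Q] = Σ 2^q·P(Q=q)
 = 4·1/5 + 8·3/10 + 16·1/5 + 32·1/5 + 64·1/10
 = 4/5 + 12/5 + 16/5 + 32/5 + 32/5
 = 96/5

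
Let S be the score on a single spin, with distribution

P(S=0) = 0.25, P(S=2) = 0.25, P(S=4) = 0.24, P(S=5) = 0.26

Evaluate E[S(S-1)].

E[S(S-1)] = Σ s(s-1)·P(S=s)
 = 0·0.25 + 2·0.25 + 12·0.24 + 20·0.26
 = 0 + 0.5 + 2.88 + 5.2
 = 8.58

8.58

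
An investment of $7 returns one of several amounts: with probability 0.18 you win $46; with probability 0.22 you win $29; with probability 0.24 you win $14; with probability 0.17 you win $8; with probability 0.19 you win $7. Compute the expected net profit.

13.71

E[payout] = 46·0.18 + 29·0.22 + 14·0.24 + 8·0.17 + 7·0.19
 = 8.28 + 6.38 + 3.36 + 1.36 + 1.33
 = 20.71
Net = 20.71 - 7 = 13.71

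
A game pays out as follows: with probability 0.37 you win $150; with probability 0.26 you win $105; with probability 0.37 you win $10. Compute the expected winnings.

86.5

E[payout] = 150·0.37 + 105·0.26 + 10·0.37
 = 55.5 + 27.3 + 3.7
 = 86.5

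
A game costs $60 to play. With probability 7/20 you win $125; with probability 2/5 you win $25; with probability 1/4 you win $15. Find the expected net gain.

-2.5

E[payout] = 125·7/20 + 25·2/5 + 15·1/4
 = 175/4 + 10 + 15/4
 = 115/2
Net = 115/2 - 60 = -5/2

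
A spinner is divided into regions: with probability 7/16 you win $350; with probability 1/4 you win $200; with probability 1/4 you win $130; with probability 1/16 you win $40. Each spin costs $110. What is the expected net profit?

128.125

E[payout] = 350·7/16 + 200·1/4 + 130·1/4 + 40·1/16
 = 1225/8 + 50 + 65/2 + 5/2
 = 1905/8
Net = 1905/8 - 110 = 1025/8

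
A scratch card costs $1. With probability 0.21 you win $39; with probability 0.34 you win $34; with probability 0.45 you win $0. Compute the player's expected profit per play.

E[payout] = 39·0.21 + 34·0.34 + 0·0.45
 = 8.19 + 11.56 + 0
 = 19.75
Net = 19.75 - 1 = 18.75

18.75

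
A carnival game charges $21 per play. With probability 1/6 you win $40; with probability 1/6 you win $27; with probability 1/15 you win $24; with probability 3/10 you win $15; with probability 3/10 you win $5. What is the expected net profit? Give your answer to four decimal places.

-2.2333

E[payout] = 40·1/6 + 27·1/6 + 24·1/15 + 15·3/10 + 5·3/10
 = 20/3 + 9/2 + 8/5 + 9/2 + 3/2
 = 563/30
Net = 563/30 - 21 = -67/30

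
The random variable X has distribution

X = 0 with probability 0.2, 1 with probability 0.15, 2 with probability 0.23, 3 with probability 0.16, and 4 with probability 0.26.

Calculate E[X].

E[X] = Σ x·P(X=x)
 = 0·0.2 + 1·0.15 + 2·0.23 + 3·0.16 + 4·0.26
 = 0 + 0.15 + 0.46 + 0.48 + 1.04
 = 2.13

2.13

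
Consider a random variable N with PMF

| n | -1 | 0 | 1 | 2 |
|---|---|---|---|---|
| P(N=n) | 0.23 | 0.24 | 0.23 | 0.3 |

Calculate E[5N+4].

E[5N+4] = Σ (5n+4)·P(N=n)
 = (-1)·0.23 + 4·0.24 + 9·0.23 + 14·0.3
 = (-0.23) + 0.96 + 2.07 + 4.2
 = 7

7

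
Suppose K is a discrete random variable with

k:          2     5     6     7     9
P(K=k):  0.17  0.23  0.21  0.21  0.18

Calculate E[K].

5.84

E[K] = Σ k·P(K=k)
 = 2·0.17 + 5·0.23 + 6·0.21 + 7·0.21 + 9·0.18
 = 0.34 + 1.15 + 1.26 + 1.47 + 1.62
 = 5.84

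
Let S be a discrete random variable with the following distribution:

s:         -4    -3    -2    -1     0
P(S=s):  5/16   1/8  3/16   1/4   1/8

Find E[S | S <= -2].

P(S <= -2) = 5/16 + 1/8 + 3/16 = 5/8.
E[S | S <= -2] = [(-4)·5/16 + (-3)·1/8 + (-2)·3/16] / (5/8)
 = -2 / (5/8)
 = -16/5

-3.2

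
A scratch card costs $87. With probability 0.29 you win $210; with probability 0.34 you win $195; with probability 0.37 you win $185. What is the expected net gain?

E[payout] = 210·0.29 + 195·0.34 + 185·0.37
 = 60.9 + 66.3 + 68.45
 = 195.65
Net = 195.65 - 87 = 108.65

108.65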